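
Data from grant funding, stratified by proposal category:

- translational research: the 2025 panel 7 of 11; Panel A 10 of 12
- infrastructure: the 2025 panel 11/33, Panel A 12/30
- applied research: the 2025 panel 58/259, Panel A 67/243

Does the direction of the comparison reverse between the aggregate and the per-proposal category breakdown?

No

Translational research: the 2025 panel 7/11 = 63.6%, Panel A 10/12 = 83.3% → Panel A
Infrastructure: the 2025 panel 11/33 = 33.3%, Panel A 12/30 = 40.0% → Panel A
Applied research: the 2025 panel 58/259 = 22.4%, Panel A 67/243 = 27.6% → Panel A
Overall: the 2025 panel 76/303 = 25.1%, Panel A 89/285 = 31.2% → Panel A
Panel A wins overall and in every proposal group — no reversal.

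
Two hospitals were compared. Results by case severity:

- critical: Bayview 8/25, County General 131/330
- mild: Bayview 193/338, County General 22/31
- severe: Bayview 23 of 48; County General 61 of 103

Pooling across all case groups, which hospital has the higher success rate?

Critical: Bayview 8/25 = 32.0%, County General 131/330 = 39.7% → County General
Mild: Bayview 193/338 = 57.1%, County General 22/31 = 71.0% → County General
Severe: Bayview 23/48 = 47.9%, County General 61/103 = 59.2% → County General
Overall: Bayview 224/411 = 54.5%, County General 214/464 = 46.1% → Bayview
(County General wins every case group but Bayview wins overall — County General's patients skew toward the low-rate critical group.)

Bayview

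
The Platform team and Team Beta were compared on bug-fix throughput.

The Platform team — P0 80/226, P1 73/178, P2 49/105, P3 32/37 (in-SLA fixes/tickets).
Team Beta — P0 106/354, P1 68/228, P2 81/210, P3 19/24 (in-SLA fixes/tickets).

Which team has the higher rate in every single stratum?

the Platform team

P0: the Platform team 80/226 = 35.4%, Team Beta 106/354 = 29.9% → the Platform team
P1: the Platform team 73/178 = 41.0%, Team Beta 68/228 = 29.8% → the Platform team
P2: the Platform team 49/105 = 46.7%, Team Beta 81/210 = 38.6% → the Platform team
P3: the Platform team 32/37 = 86.5%, Team Beta 19/24 = 79.2% → the Platform team
The Platform team has the higher rate in all 4 groups.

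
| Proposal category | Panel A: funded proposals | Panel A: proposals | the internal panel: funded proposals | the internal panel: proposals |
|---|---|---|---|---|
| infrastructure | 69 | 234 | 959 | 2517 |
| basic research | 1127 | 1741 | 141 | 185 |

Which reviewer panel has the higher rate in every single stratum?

Infrastructure: Panel A 69/234 = 29.5%, the internal panel 959/2517 = 38.1% → the internal panel
Basic research: Panel A 1127/1741 = 64.7%, the internal panel 141/185 = 76.2% → the internal panel
The internal panel has the higher rate in both groups.

the internal panel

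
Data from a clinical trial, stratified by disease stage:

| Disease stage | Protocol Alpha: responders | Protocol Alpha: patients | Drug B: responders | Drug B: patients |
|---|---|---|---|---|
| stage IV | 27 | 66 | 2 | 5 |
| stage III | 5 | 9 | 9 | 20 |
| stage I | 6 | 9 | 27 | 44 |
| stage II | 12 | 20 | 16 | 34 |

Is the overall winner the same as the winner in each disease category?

Stage IV: Protocol Alpha 27/66 = 40.9%, Drug B 2/5 = 40.0% → Protocol Alpha
Stage III: Protocol Alpha 5/9 = 55.6%, Drug B 9/20 = 45.0% → Protocol Alpha
Stage I: Protocol Alpha 6/9 = 66.7%, Drug B 27/44 = 61.4% → Protocol Alpha
Stage II: Protocol Alpha 12/20 = 60.0%, Drug B 16/34 = 47.1% → Protocol Alpha
Overall: Protocol Alpha 50/104 = 48.1%, Drug B 54/103 = 52.4% → Drug B
Protocol Alpha wins each disease group but Drug B wins overall — the comparison reverses. Protocol Alpha's patients skew toward stage IV, which has a lower base rate.

No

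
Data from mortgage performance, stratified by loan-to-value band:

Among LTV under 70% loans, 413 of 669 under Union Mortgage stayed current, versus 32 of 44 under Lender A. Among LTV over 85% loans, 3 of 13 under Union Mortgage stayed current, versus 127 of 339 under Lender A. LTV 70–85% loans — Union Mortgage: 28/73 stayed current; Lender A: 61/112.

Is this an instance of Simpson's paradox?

LTV under 70%: Union Mortgage 413/669 = 61.7%, Lender A 32/44 = 72.7% → Lender A
LTV over 85%: Union Mortgage 3/13 = 23.1%, Lender A 127/339 = 37.5% → Lender A
LTV 70–85%: Union Mortgage 28/73 = 38.4%, Lender A 61/112 = 54.5% → Lender A
Overall: Union Mortgage 444/755 = 58.8%, Lender A 220/495 = 44.4% → Union Mortgage
Lender A wins each loan-to-value group but Union Mortgage wins overall — the comparison reverses. Lender A's loans skew toward LTV over 85%, which has a lower base rate.

Yes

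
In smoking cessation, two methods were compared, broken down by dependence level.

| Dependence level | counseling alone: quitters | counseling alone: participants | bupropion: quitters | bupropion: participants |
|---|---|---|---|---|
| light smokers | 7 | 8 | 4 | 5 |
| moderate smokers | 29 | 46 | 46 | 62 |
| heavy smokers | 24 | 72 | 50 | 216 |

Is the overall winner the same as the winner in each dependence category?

Light smokers: counseling alone 7/8 = 87.5%, bupropion 4/5 = 80.0% → counseling alone
Moderate smokers: counseling alone 29/46 = 63.0%, bupropion 46/62 = 74.2% → bupropion
Heavy smokers: counseling alone 24/72 = 33.3%, bupropion 50/216 = 23.1% → counseling alone
Overall: counseling alone 60/126 = 47.6%, bupropion 100/283 = 35.3% → counseling alone
Neither sweeps: counseling alone wins 2 of 3 groups, bupropion wins 1. Counseling alone wins overall but not every group — no Simpson reversal.

No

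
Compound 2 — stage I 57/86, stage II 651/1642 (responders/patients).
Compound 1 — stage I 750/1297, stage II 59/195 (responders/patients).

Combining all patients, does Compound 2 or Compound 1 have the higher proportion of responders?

Stage I: Compound 2 57/86 = 66.3%, Compound 1 750/1297 = 57.8% → Compound 2
Stage II: Compound 2 651/1642 = 39.6%, Compound 1 59/195 = 30.3% → Compound 2
Overall: Compound 2 708/1728 = 41.0%, Compound 1 809/1492 = 54.2% → Compound 1
(Compound 2 wins every disease group but Compound 1 wins overall — Compound 2's patients skew toward the low-rate stage II group.)

Compound 1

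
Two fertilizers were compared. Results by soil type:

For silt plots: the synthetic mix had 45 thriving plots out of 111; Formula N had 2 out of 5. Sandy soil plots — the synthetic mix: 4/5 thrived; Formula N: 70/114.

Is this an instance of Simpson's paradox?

Yes

Silt: the synthetic mix 45/111 = 40.5%, Formula N 2/5 = 40.0% → the synthetic mix
Sandy soil: the synthetic mix 4/5 = 80.0%, Formula N 70/114 = 61.4% → the synthetic mix
Overall: the synthetic mix 49/116 = 42.2%, Formula N 72/119 = 60.5% → Formula N
The synthetic mix wins each soil group but Formula N wins overall — the comparison reverses. The synthetic mix's plots skew toward silt, which has a lower base rate.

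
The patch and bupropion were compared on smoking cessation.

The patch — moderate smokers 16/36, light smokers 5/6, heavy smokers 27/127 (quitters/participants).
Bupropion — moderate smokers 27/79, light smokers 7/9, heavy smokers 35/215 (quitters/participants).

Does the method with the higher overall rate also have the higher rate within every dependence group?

Yes

Moderate smokers: the patch 16/36 = 44.4%, bupropion 27/79 = 34.2% → the patch
Light smokers: the patch 5/6 = 83.3%, bupropion 7/9 = 77.8% → the patch
Heavy smokers: the patch 27/127 = 21.3%, bupropion 35/215 = 16.3% → the patch
Overall: the patch 48/169 = 28.4%, bupropion 69/303 = 22.8% → the patch
The patch wins overall and in every dependence group — no reversal.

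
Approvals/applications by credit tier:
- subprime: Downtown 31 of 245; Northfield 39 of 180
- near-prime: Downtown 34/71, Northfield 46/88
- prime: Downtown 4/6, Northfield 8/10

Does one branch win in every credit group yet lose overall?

Subprime: Downtown 31/245 = 12.7%, Northfield 39/180 = 21.7% → Northfield
Near-prime: Downtown 34/71 = 47.9%, Northfield 46/88 = 52.3% → Northfield
Prime: Downtown 4/6 = 66.7%, Northfield 8/10 = 80.0% → Northfield
Overall: Downtown 69/322 = 21.4%, Northfield 93/278 = 33.5% → Northfield
Northfield wins overall and in every credit group — no reversal.

No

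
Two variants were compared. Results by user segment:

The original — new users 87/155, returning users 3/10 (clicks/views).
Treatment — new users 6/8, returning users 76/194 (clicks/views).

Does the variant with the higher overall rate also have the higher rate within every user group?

New users: the original 87/155 = 56.1%, Treatment 6/8 = 75.0% → Treatment
Returning users: the original 3/10 = 30.0%, Treatment 76/194 = 39.2% → Treatment
Overall: the original 90/165 = 54.5%, Treatment 82/202 = 40.6% → the original
Treatment wins each user group but the original wins overall — the comparison reverses. Treatment's views skew toward returning users, which has a lower base rate.

No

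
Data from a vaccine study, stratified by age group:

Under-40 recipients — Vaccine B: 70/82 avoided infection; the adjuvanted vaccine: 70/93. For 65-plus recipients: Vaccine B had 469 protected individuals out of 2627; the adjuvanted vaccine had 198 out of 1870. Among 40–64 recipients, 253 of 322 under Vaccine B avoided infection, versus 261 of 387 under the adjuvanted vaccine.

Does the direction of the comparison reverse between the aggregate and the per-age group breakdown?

No

Under-40: Vaccine B 70/82 = 85.4%, the adjuvanted vaccine 70/93 = 75.3% → Vaccine B
65-plus: Vaccine B 469/2627 = 17.9%, the adjuvanted vaccine 198/1870 = 10.6% → Vaccine B
40–64: Vaccine B 253/322 = 78.6%, the adjuvanted vaccine 261/387 = 67.4% → Vaccine B
Overall: Vaccine B 792/3031 = 26.1%, the adjuvanted vaccine 529/2350 = 22.5% → Vaccine B
Vaccine B wins overall and in every age group — no reversal.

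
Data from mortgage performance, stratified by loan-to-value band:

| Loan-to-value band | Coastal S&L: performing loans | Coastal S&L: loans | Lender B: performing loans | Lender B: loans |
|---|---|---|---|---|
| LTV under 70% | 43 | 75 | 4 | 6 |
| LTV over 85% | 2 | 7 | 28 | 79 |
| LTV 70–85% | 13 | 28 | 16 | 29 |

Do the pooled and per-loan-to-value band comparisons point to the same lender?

No

LTV under 70%: Coastal S&L 43/75 = 57.3%, Lender B 4/6 = 66.7% → Lender B
LTV over 85%: Coastal S&L 2/7 = 28.6%, Lender B 28/79 = 35.4% → Lender B
LTV 70–85%: Coastal S&L 13/28 = 46.4%, Lender B 16/29 = 55.2% → Lender B
Overall: Coastal S&L 58/110 = 52.7%, Lender B 48/114 = 42.1% → Coastal S&L
Lender B wins each loan-to-value group but Coastal S&L wins overall — the comparison reverses. Lender B's loans skew toward LTV over 85%, which has a lower base rate.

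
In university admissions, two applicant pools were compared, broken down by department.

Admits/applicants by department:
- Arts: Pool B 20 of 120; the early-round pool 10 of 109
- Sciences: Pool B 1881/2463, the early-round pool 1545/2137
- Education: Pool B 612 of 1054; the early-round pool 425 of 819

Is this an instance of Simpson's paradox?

Arts: Pool B 20/120 = 16.7%, the early-round pool 10/109 = 9.2% → Pool B
Sciences: Pool B 1881/2463 = 76.4%, the early-round pool 1545/2137 = 72.3% → Pool B
Education: Pool B 612/1054 = 58.1%, the early-round pool 425/819 = 51.9% → Pool B
Overall: Pool B 2513/3637 = 69.1%, the early-round pool 1980/3065 = 64.6% → Pool B
Pool B wins overall and in every department group — no reversal.

No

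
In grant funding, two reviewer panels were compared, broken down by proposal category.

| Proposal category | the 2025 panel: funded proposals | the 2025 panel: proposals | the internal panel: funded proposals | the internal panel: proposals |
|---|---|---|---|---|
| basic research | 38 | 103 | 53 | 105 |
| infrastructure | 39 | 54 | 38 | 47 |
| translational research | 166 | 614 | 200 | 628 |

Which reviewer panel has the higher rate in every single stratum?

Basic research: the 2025 panel 38/103 = 36.9%, the internal panel 53/105 = 50.5% → the internal panel
Infrastructure: the 2025 panel 39/54 = 72.2%, the internal panel 38/47 = 80.9% → the internal panel
Translational research: the 2025 panel 166/614 = 27.0%, the internal panel 200/628 = 31.8% → the internal panel
The internal panel has the higher rate in all 3 groups.

the internal panel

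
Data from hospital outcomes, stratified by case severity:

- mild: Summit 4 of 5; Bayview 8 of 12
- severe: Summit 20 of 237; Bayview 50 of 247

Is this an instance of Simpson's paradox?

No

Mild: Summit 4/5 = 80.0%, Bayview 8/12 = 66.7% → Summit
Severe: Summit 20/237 = 8.4%, Bayview 50/247 = 20.2% → Bayview
Overall: Summit 24/242 = 9.9%, Bayview 58/259 = 22.4% → Bayview
Neither sweeps: Summit wins 1 of 2 groups, Bayview wins 1. Bayview wins overall but not every group — no Simpson reversal.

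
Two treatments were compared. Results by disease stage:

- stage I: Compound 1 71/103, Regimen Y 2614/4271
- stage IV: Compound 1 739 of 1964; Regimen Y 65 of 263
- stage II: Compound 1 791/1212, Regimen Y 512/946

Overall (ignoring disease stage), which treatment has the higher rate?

Regimen Y

Stage I: Compound 1 71/103 = 68.9%, Regimen Y 2614/4271 = 61.2% → Compound 1
Stage IV: Compound 1 739/1964 = 37.6%, Regimen Y 65/263 = 24.7% → Compound 1
Stage II: Compound 1 791/1212 = 65.3%, Regimen Y 512/946 = 54.1% → Compound 1
Overall: Compound 1 1601/3279 = 48.8%, Regimen Y 3191/5480 = 58.2% → Regimen Y
(Compound 1 wins every disease group but Regimen Y wins overall — Compound 1's patients skew toward the low-rate stage IV group.)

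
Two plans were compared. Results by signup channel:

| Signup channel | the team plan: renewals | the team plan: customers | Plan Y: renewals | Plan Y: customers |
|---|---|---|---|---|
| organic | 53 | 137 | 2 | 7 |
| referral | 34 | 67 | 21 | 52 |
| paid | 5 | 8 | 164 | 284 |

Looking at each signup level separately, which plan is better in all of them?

Organic: the team plan 53/137 = 38.7%, Plan Y 2/7 = 28.6% → the team plan
Referral: the team plan 34/67 = 50.7%, Plan Y 21/52 = 40.4% → the team plan
Paid: the team plan 5/8 = 62.5%, Plan Y 164/284 = 57.7% → the team plan
The team plan has the higher rate in all 3 groups.

the team plan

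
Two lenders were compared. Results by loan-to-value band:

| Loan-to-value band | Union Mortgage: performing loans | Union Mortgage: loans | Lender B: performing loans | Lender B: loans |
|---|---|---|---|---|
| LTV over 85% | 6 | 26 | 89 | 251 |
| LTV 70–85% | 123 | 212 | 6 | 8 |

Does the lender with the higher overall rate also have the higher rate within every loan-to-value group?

LTV over 85%: Union Mortgage 6/26 = 23.1%, Lender B 89/251 = 35.5% → Lender B
LTV 70–85%: Union Mortgage 123/212 = 58.0%, Lender B 6/8 = 75.0% → Lender B
Overall: Union Mortgage 129/238 = 54.2%, Lender B 95/259 = 36.7% → Union Mortgage
Lender B wins each loan-to-value group but Union Mortgage wins overall — the comparison reverses. Lender B's loans skew toward LTV over 85%, which has a lower base rate.

No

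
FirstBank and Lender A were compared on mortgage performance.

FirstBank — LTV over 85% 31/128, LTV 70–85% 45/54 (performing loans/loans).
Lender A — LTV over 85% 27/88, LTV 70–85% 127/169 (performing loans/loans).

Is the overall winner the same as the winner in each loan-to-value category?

No

LTV over 85%: FirstBank 31/128 = 24.2%, Lender A 27/88 = 30.7% → Lender A
LTV 70–85%: FirstBank 45/54 = 83.3%, Lender A 127/169 = 75.1% → FirstBank
Overall: FirstBank 76/182 = 41.8%, Lender A 154/257 = 59.9% → Lender A
Neither sweeps: FirstBank wins 1 of 2 groups, Lender A wins 1. Lender A wins overall but not every group — no Simpson reversal.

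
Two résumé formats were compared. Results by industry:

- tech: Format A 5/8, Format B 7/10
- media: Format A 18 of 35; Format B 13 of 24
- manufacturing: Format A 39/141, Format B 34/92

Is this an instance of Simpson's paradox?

Tech: Format A 5/8 = 62.5%, Format B 7/10 = 70.0% → Format B
Media: Format A 18/35 = 51.4%, Format B 13/24 = 54.2% → Format B
Manufacturing: Format A 39/141 = 27.7%, Format B 34/92 = 37.0% → Format B
Overall: Format A 62/184 = 33.7%, Format B 54/126 = 42.9% → Format B
Format B wins overall and in every industry group — no reversal.

No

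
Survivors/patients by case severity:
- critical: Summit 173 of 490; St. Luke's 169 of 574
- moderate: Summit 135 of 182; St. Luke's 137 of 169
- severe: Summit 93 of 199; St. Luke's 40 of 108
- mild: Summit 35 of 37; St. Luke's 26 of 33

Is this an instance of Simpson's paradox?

Critical: Summit 173/490 = 35.3%, St. Luke's 169/574 = 29.4% → Summit
Moderate: Summit 135/182 = 74.2%, St. Luke's 137/169 = 81.1% → St. Luke's
Severe: Summit 93/199 = 46.7%, St. Luke's 40/108 = 37.0% → Summit
Mild: Summit 35/37 = 94.6%, St. Luke's 26/33 = 78.8% → Summit
Overall: Summit 436/908 = 48.0%, St. Luke's 372/884 = 42.1% → Summit
Neither sweeps: Summit wins 3 of 4 groups, St. Luke's wins 1. Summit wins overall but not every group — no Simpson reversal.

No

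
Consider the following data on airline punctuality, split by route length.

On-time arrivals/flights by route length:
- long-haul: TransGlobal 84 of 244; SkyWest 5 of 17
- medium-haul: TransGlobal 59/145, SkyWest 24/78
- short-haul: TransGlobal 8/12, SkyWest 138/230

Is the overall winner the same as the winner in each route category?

Long-haul: TransGlobal 84/244 = 34.4%, SkyWest 5/17 = 29.4% → TransGlobal
Medium-haul: TransGlobal 59/145 = 40.7%, SkyWest 24/78 = 30.8% → TransGlobal
Short-haul: TransGlobal 8/12 = 66.7%, SkyWest 138/230 = 60.0% → TransGlobal
Overall: TransGlobal 151/401 = 37.7%, SkyWest 167/325 = 51.4% → SkyWest
TransGlobal wins each route group but SkyWest wins overall — the comparison reverses. TransGlobal's flights skew toward long-haul, which has a lower base rate.

No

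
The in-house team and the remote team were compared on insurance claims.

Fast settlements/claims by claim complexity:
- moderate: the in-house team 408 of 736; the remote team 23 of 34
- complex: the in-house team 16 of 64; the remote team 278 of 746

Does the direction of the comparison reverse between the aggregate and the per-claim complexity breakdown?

Moderate: the in-house team 408/736 = 55.4%, the remote team 23/34 = 67.6% → the remote team
Complex: the in-house team 16/64 = 25.0%, the remote team 278/746 = 37.3% → the remote team
Overall: the in-house team 424/800 = 53.0%, the remote team 301/780 = 38.6% → the in-house team
The remote team wins each claim group but the in-house team wins overall — the comparison reverses. The remote team's claims skew toward complex, which has a lower base rate.

Yes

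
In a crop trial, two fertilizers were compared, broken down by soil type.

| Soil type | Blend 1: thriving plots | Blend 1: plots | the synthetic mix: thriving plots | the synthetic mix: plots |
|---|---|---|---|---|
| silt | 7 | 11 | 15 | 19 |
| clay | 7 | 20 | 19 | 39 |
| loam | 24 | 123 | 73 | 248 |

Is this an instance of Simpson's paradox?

Silt: Blend 1 7/11 = 63.6%, the synthetic mix 15/19 = 78.9% → the synthetic mix
Clay: Blend 1 7/20 = 35.0%, the synthetic mix 19/39 = 48.7% → the synthetic mix
Loam: Blend 1 24/123 = 19.5%, the synthetic mix 73/248 = 29.4% → the synthetic mix
Overall: Blend 1 38/154 = 24.7%, the synthetic mix 107/306 = 35.0% → the synthetic mix
The synthetic mix wins overall and in every soil group — no reversal.

No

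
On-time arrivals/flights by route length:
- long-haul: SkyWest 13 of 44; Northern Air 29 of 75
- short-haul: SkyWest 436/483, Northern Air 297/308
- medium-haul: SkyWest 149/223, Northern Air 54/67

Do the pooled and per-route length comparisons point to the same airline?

Yes

Long-haul: SkyWest 13/44 = 29.5%, Northern Air 29/75 = 38.7% → Northern Air
Short-haul: SkyWest 436/483 = 90.3%, Northern Air 297/308 = 96.4% → Northern Air
Medium-haul: SkyWest 149/223 = 66.8%, Northern Air 54/67 = 80.6% → Northern Air
Overall: SkyWest 598/750 = 79.7%, Northern Air 380/450 = 84.4% → Northern Air
Northern Air wins overall and in every route group — no reversal.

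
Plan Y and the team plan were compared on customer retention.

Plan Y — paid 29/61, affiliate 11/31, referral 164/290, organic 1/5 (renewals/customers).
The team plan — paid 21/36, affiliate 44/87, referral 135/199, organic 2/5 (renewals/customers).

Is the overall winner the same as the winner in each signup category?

Paid: Plan Y 29/61 = 47.5%, the team plan 21/36 = 58.3% → the team plan
Affiliate: Plan Y 11/31 = 35.5%, the team plan 44/87 = 50.6% → the team plan
Referral: Plan Y 164/290 = 56.6%, the team plan 135/199 = 67.8% → the team plan
Organic: Plan Y 1/5 = 20.0%, the team plan 2/5 = 40.0% → the team plan
Overall: Plan Y 205/387 = 53.0%, the team plan 202/327 = 61.8% → the team plan
The team plan wins overall and in every signup group — no reversal.

Yes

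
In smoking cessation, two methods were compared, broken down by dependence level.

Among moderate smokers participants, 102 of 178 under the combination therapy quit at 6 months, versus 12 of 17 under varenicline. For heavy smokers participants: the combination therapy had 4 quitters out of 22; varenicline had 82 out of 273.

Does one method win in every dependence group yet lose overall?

Yes

Moderate smokers: the combination therapy 102/178 = 57.3%, varenicline 12/17 = 70.6% → varenicline
Heavy smokers: the combination therapy 4/22 = 18.2%, varenicline 82/273 = 30.0% → varenicline
Overall: the combination therapy 106/200 = 53.0%, varenicline 94/290 = 32.4% → the combination therapy
Varenicline wins each dependence group but the combination therapy wins overall — the comparison reverses. Varenicline's participants skew toward heavy smokers, which has a lower base rate.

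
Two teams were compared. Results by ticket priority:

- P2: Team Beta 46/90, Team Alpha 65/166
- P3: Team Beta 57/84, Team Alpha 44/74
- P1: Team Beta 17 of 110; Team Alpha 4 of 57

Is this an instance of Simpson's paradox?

No

P2: Team Beta 46/90 = 51.1%, Team Alpha 65/166 = 39.2% → Team Beta
P3: Team Beta 57/84 = 67.9%, Team Alpha 44/74 = 59.5% → Team Beta
P1: Team Beta 17/110 = 15.5%, Team Alpha 4/57 = 7.0% → Team Beta
Overall: Team Beta 120/284 = 42.3%, Team Alpha 113/297 = 38.0% → Team Beta
Team Beta wins overall and in every ticket group — no reversal.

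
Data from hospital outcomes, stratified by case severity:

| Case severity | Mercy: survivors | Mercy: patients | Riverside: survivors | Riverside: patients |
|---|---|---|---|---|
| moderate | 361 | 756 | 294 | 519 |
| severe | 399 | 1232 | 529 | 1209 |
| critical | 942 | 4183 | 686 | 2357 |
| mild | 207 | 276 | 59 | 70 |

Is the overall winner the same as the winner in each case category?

Yes

Moderate: Mercy 361/756 = 47.8%, Riverside 294/519 = 56.6% → Riverside
Severe: Mercy 399/1232 = 32.4%, Riverside 529/1209 = 43.8% → Riverside
Critical: Mercy 942/4183 = 22.5%, Riverside 686/2357 = 29.1% → Riverside
Mild: Mercy 207/276 = 75.0%, Riverside 59/70 = 84.3% → Riverside
Overall: Mercy 1909/6447 = 29.6%, Riverside 1568/4155 = 37.7% → Riverside
Riverside wins overall and in every case group — no reversal.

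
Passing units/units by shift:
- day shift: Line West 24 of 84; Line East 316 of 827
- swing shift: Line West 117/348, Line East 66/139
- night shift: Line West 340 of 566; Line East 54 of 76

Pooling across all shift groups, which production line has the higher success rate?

Line West

Day shift: Line West 24/84 = 28.6%, Line East 316/827 = 38.2% → Line East
Swing shift: Line West 117/348 = 33.6%, Line East 66/139 = 47.5% → Line East
Night shift: Line West 340/566 = 60.1%, Line East 54/76 = 71.1% → Line East
Overall: Line West 481/998 = 48.2%, Line East 436/1042 = 41.8% → Line West
(Line East wins every shift group but Line West wins overall — Line East's units skew toward the low-rate day shift group.)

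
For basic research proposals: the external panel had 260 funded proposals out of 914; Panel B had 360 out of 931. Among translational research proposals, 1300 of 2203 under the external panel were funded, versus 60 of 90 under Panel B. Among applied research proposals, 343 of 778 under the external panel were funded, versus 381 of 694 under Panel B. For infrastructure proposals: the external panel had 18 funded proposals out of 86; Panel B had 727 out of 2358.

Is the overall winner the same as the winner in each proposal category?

Basic research: the external panel 260/914 = 28.4%, Panel B 360/931 = 38.7% → Panel B
Translational research: the external panel 1300/2203 = 59.0%, Panel B 60/90 = 66.7% → Panel B
Applied research: the external panel 343/778 = 44.1%, Panel B 381/694 = 54.9% → Panel B
Infrastructure: the external panel 18/86 = 20.9%, Panel B 727/2358 = 30.8% → Panel B
Overall: the external panel 1921/3981 = 48.3%, Panel B 1528/4073 = 37.5% → the external panel
Panel B wins each proposal group but the external panel wins overall — the comparison reverses. Panel B's proposals skew toward infrastructure, which has a lower base rate.

No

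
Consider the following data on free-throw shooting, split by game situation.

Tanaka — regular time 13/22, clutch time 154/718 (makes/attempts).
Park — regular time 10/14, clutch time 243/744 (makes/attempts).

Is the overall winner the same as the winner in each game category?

Regular time: Tanaka 13/22 = 59.1%, Park 10/14 = 71.4% → Park
Clutch time: Tanaka 154/718 = 21.4%, Park 243/744 = 32.7% → Park
Overall: Tanaka 167/740 = 22.6%, Park 253/758 = 33.4% → Park
Park wins overall and in every game group — no reversal.

Yes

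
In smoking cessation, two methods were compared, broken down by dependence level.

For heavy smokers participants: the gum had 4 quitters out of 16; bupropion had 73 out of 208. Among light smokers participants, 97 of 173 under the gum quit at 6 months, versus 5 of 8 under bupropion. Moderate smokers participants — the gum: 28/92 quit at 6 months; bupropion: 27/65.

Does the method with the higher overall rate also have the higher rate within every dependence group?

No

Heavy smokers: the gum 4/16 = 25.0%, bupropion 73/208 = 35.1% → bupropion
Light smokers: the gum 97/173 = 56.1%, bupropion 5/8 = 62.5% → bupropion
Moderate smokers: the gum 28/92 = 30.4%, bupropion 27/65 = 41.5% → bupropion
Overall: the gum 129/281 = 45.9%, bupropion 105/281 = 37.4% → the gum
Bupropion wins each dependence group but the gum wins overall — the comparison reverses. Bupropion's participants skew toward heavy smokers, which has a lower base rate.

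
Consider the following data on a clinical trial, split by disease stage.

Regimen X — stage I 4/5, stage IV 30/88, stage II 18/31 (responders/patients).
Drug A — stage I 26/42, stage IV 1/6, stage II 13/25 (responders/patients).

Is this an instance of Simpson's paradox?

Yes

Stage I: Regimen X 4/5 = 80.0%, Drug A 26/42 = 61.9% → Regimen X
Stage IV: Regimen X 30/88 = 34.1%, Drug A 1/6 = 16.7% → Regimen X
Stage II: Regimen X 18/31 = 58.1%, Drug A 13/25 = 52.0% → Regimen X
Overall: Regimen X 52/124 = 41.9%, Drug A 40/73 = 54.8% → Drug A
Regimen X wins each disease group but Drug A wins overall — the comparison reverses. Regimen X's patients skew toward stage IV, which has a lower base rate.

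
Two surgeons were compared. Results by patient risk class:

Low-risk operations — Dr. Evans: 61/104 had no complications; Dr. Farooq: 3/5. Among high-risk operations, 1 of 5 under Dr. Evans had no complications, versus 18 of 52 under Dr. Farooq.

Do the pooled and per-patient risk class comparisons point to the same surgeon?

No

Low-risk: Dr. Evans 61/104 = 58.7%, Dr. Farooq 3/5 = 60.0% → Dr. Farooq
High-risk: Dr. Evans 1/5 = 20.0%, Dr. Farooq 18/52 = 34.6% → Dr. Farooq
Overall: Dr. Evans 62/109 = 56.9%, Dr. Farooq 21/57 = 36.8% → Dr. Evans
Dr. Farooq wins each patient risk group but Dr. Evans wins overall — the comparison reverses. Dr. Farooq's operations skew toward high-risk, which has a lower base rate.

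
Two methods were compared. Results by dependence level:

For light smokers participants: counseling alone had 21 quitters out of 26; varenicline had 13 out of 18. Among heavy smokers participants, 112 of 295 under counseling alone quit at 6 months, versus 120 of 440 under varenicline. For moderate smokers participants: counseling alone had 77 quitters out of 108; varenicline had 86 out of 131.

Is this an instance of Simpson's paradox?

Light smokers: counseling alone 21/26 = 80.8%, varenicline 13/18 = 72.2% → counseling alone
Heavy smokers: counseling alone 112/295 = 38.0%, varenicline 120/440 = 27.3% → counseling alone
Moderate smokers: counseling alone 77/108 = 71.3%, varenicline 86/131 = 65.6% → counseling alone
Overall: counseling alone 210/429 = 49.0%, varenicline 219/589 = 37.2% → counseling alone
Counseling alone wins overall and in every dependence group — no reversal.

No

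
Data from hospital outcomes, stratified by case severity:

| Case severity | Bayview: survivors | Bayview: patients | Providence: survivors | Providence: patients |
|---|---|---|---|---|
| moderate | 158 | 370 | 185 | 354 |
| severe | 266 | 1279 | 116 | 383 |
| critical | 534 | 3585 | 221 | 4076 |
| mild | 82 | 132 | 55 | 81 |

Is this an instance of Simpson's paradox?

No

Moderate: Bayview 158/370 = 42.7%, Providence 185/354 = 52.3% → Providence
Severe: Bayview 266/1279 = 20.8%, Providence 116/383 = 30.3% → Providence
Critical: Bayview 534/3585 = 14.9%, Providence 221/4076 = 5.4% → Bayview
Mild: Bayview 82/132 = 62.1%, Providence 55/81 = 67.9% → Providence
Overall: Bayview 1040/5366 = 19.4%, Providence 577/4894 = 11.8% → Bayview
Neither sweeps: Bayview wins 1 of 4 groups, Providence wins 3. Bayview wins overall but not every group — no Simpson reversal.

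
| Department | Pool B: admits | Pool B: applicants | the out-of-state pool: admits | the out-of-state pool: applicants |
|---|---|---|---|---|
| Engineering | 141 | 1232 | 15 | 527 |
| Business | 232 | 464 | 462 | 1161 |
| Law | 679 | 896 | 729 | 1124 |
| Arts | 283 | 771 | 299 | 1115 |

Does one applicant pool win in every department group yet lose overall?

No

Engineering: Pool B 141/1232 = 11.4%, the out-of-state pool 15/527 = 2.8% → Pool B
Business: Pool B 232/464 = 50.0%, the out-of-state pool 462/1161 = 39.8% → Pool B
Law: Pool B 679/896 = 75.8%, the out-of-state pool 729/1124 = 64.9% → Pool B
Arts: Pool B 283/771 = 36.7%, the out-of-state pool 299/1115 = 26.8% → Pool B
Overall: Pool B 1335/3363 = 39.7%, the out-of-state pool 1505/3927 = 38.3% → Pool B
Pool B wins overall and in every department group — no reversal.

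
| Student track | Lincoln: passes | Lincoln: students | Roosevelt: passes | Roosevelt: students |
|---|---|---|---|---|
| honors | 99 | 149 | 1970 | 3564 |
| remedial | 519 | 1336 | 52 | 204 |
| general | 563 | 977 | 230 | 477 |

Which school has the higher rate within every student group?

Lincoln

Honors: Lincoln 99/149 = 66.4%, Roosevelt 1970/3564 = 55.3% → Lincoln
Remedial: Lincoln 519/1336 = 38.8%, Roosevelt 52/204 = 25.5% → Lincoln
General: Lincoln 563/977 = 57.6%, Roosevelt 230/477 = 48.2% → Lincoln
Lincoln has the higher rate in all 3 groups.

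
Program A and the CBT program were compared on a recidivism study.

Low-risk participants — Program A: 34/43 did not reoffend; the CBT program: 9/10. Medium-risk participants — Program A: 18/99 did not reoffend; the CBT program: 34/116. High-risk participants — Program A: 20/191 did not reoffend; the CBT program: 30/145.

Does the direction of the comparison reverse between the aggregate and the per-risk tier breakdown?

No

Low-risk: Program A 34/43 = 79.1%, the CBT program 9/10 = 90.0% → the CBT program
Medium-risk: Program A 18/99 = 18.2%, the CBT program 34/116 = 29.3% → the CBT program
High-risk: Program A 20/191 = 10.5%, the CBT program 30/145 = 20.7% → the CBT program
Overall: Program A 72/333 = 21.6%, the CBT program 73/271 = 26.9% → the CBT program
The CBT program wins overall and in every risk group — no reversal.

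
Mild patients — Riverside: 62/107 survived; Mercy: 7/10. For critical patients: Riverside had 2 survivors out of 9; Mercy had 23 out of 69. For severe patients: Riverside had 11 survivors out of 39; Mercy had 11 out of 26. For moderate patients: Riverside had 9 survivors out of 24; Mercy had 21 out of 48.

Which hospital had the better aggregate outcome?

Mild: Riverside 62/107 = 57.9%, Mercy 7/10 = 70.0% → Mercy
Critical: Riverside 2/9 = 22.2%, Mercy 23/69 = 33.3% → Mercy
Severe: Riverside 11/39 = 28.2%, Mercy 11/26 = 42.3% → Mercy
Moderate: Riverside 9/24 = 37.5%, Mercy 21/48 = 43.8% → Mercy
Overall: Riverside 84/179 = 46.9%, Mercy 62/153 = 40.5% → Riverside
(Mercy wins every case group but Riverside wins overall — Mercy's patients skew toward the low-rate critical group.)

Riverside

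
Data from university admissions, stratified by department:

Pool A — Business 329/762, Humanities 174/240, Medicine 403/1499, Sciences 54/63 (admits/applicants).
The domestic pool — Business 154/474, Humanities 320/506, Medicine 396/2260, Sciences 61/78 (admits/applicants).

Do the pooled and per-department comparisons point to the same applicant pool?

Business: Pool A 329/762 = 43.2%, the domestic pool 154/474 = 32.5% → Pool A
Humanities: Pool A 174/240 = 72.5%, the domestic pool 320/506 = 63.2% → Pool A
Medicine: Pool A 403/1499 = 26.9%, the domestic pool 396/2260 = 17.5% → Pool A
Sciences: Pool A 54/63 = 85.7%, the domestic pool 61/78 = 78.2% → Pool A
Overall: Pool A 960/2564 = 37.4%, the domestic pool 931/3318 = 28.1% → Pool A
Pool A wins overall and in every department group — no reversal.

Yes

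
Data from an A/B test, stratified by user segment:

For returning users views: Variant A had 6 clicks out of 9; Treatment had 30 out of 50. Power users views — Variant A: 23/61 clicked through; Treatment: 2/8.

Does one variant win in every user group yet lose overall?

Yes

Returning users: Variant A 6/9 = 66.7%, Treatment 30/50 = 60.0% → Variant A
Power users: Variant A 23/61 = 37.7%, Treatment 2/8 = 25.0% → Variant A
Overall: Variant A 29/70 = 41.4%, Treatment 32/58 = 55.2% → Treatment
Variant A wins each user group but Treatment wins overall — the comparison reverses. Variant A's views skew toward power users, which has a lower base rate.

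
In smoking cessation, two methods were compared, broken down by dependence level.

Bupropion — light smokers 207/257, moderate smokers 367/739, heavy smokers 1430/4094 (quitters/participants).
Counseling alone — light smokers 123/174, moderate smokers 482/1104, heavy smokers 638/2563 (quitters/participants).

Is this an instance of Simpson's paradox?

Light smokers: bupropion 207/257 = 80.5%, counseling alone 123/174 = 70.7% → bupropion
Moderate smokers: bupropion 367/739 = 49.7%, counseling alone 482/1104 = 43.7% → bupropion
Heavy smokers: bupropion 1430/4094 = 34.9%, counseling alone 638/2563 = 24.9% → bupropion
Overall: bupropion 2004/5090 = 39.4%, counseling alone 1243/3841 = 32.4% → bupropion
Bupropion wins overall and in every dependence group — no reversal.

No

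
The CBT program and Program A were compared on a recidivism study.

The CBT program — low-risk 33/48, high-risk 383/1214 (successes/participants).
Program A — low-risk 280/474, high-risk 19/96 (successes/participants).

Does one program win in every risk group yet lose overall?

Yes

Low-risk: the CBT program 33/48 = 68.8%, Program A 280/474 = 59.1% → the CBT program
High-risk: the CBT program 383/1214 = 31.5%, Program A 19/96 = 19.8% → the CBT program
Overall: the CBT program 416/1262 = 33.0%, Program A 299/570 = 52.5% → Program A
The CBT program wins each risk group but Program A wins overall — the comparison reverses. The CBT program's participants skew toward high-risk, which has a lower base rate.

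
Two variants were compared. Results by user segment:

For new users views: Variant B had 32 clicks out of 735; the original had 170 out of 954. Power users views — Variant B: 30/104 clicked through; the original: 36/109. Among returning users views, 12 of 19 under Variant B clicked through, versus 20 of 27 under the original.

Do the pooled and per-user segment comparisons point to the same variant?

New users: Variant B 32/735 = 4.4%, the original 170/954 = 17.8% → the original
Power users: Variant B 30/104 = 28.8%, the original 36/109 = 33.0% → the original
Returning users: Variant B 12/19 = 63.2%, the original 20/27 = 74.1% → the original
Overall: Variant B 74/858 = 8.6%, the original 226/1090 = 20.7% → the original
The original wins overall and in every user group — no reversal.

Yes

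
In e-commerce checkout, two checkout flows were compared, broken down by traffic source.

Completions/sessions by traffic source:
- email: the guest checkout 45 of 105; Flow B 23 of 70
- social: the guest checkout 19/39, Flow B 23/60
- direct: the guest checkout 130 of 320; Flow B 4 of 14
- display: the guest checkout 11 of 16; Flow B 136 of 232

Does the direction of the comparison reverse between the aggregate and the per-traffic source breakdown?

Yes

Email: the guest checkout 45/105 = 42.9%, Flow B 23/70 = 32.9% → the guest checkout
Social: the guest checkout 19/39 = 48.7%, Flow B 23/60 = 38.3% → the guest checkout
Direct: the guest checkout 130/320 = 40.6%, Flow B 4/14 = 28.6% → the guest checkout
Display: the guest checkout 11/16 = 68.8%, Flow B 136/232 = 58.6% → the guest checkout
Overall: the guest checkout 205/480 = 42.7%, Flow B 186/376 = 49.5% → Flow B
The guest checkout wins each traffic group but Flow B wins overall — the comparison reverses. The guest checkout's sessions skew toward direct, which has a lower base rate.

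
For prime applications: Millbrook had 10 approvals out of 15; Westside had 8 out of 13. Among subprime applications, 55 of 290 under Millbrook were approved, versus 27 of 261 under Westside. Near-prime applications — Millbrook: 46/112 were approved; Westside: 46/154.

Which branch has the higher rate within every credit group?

Millbrook

Prime: Millbrook 10/15 = 66.7%, Westside 8/13 = 61.5% → Millbrook
Subprime: Millbrook 55/290 = 19.0%, Westside 27/261 = 10.3% → Millbrook
Near-prime: Millbrook 46/112 = 41.1%, Westside 46/154 = 29.9% → Millbrook
Millbrook has the higher rate in all 3 groups.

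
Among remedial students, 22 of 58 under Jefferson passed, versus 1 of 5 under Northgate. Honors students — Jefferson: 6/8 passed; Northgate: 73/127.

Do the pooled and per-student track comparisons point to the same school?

No

Remedial: Jefferson 22/58 = 37.9%, Northgate 1/5 = 20.0% → Jefferson
Honors: Jefferson 6/8 = 75.0%, Northgate 73/127 = 57.5% → Jefferson
Overall: Jefferson 28/66 = 42.4%, Northgate 74/132 = 56.1% → Northgate
Jefferson wins each student group but Northgate wins overall — the comparison reverses. Jefferson's students skew toward remedial, which has a lower base rate.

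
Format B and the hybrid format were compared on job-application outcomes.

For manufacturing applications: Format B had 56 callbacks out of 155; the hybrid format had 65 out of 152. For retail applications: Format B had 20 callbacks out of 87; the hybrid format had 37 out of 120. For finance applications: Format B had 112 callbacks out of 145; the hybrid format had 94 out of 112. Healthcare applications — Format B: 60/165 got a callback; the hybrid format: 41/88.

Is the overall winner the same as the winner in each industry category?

Manufacturing: Format B 56/155 = 36.1%, the hybrid format 65/152 = 42.8% → the hybrid format
Retail: Format B 20/87 = 23.0%, the hybrid format 37/120 = 30.8% → the hybrid format
Finance: Format B 112/145 = 77.2%, the hybrid format 94/112 = 83.9% → the hybrid format
Healthcare: Format B 60/165 = 36.4%, the hybrid format 41/88 = 46.6% → the hybrid format
Overall: Format B 248/552 = 44.9%, the hybrid format 237/472 = 50.2% → the hybrid format
The hybrid format wins overall and in every industry group — no reversal.

Yes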